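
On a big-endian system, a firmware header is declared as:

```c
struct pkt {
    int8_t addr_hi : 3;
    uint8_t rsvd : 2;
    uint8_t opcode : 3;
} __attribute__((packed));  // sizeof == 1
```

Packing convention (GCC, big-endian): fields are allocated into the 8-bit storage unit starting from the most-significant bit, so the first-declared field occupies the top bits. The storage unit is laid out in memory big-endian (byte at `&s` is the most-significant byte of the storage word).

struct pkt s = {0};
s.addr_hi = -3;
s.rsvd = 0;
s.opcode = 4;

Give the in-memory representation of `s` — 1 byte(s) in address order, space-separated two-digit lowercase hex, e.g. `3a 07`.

addr_hi:3 = -3 → 0x5 << 5 → word 0xa0
rsvd:2 = 0 → 0x0 << 3 → word 0xa0
opcode:3 = 4 → 0x4 << 0 → word 0xa4
word = 0xa4 → big-endian bytes:
  [0]=0xa4

a4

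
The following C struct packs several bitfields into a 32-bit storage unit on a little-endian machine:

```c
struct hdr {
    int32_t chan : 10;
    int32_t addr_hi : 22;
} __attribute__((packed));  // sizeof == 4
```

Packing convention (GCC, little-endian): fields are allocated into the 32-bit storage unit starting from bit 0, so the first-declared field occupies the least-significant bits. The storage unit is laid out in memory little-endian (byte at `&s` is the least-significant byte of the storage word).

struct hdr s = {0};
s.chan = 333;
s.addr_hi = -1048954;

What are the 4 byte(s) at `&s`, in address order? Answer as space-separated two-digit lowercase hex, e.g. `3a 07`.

4d 19 fa bf

[0+:10] chan=333 & 0x3ff = 0x14d; word=0x0000014d
[10+:22] addr_hi=-1048954 & 0x3fffff = 0x2ffe86; word=0xbffa194d
word = 0xbffa194d → little-endian bytes:
  [0]=0x4d  [1]=0x19  [2]=0xfa  [3]=0xbf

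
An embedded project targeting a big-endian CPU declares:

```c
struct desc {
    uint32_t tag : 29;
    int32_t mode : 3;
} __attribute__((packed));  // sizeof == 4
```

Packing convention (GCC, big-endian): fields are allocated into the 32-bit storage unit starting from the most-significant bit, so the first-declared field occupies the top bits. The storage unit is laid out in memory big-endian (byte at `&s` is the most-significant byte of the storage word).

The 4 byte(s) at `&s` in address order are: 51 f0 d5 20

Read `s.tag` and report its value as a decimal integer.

171842212

[0]=0x51 [1]=0xf0 [2]=0xd5 [3]=0x20 (big-endian) → word 0x51f0d520
tag:29 @ bit 3 → (0x51f0d520>>3)&0x1fffffff = 0xa3e1aa4  ←
mode:3 @ bit 0 → (0x51f0d520>>0)&0x7 = 0x0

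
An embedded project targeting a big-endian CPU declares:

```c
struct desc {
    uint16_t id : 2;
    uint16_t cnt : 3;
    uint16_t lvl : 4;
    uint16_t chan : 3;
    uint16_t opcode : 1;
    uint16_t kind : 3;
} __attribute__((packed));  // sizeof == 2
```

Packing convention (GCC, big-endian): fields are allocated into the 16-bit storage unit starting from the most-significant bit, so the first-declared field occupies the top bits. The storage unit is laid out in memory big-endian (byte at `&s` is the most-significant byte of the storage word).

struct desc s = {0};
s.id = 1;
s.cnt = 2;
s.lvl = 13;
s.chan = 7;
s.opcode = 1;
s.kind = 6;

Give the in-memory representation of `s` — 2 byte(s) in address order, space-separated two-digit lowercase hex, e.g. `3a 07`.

56 fe

id:2 = 1 → 0x1 << 14 → word 0x4000
cnt:3 = 2 → 0x2 << 11 → word 0x5000
lvl:4 = 13 → 0xd << 7 → word 0x5680
chan:3 = 7 → 0x7 << 4 → word 0x56f0
opcode:1 = 1 → 0x1 << 3 → word 0x56f8
kind:3 = 6 → 0x6 << 0 → word 0x56fe
word = 0x56fe → big-endian bytes:
  [0]=0x56  [1]=0xfe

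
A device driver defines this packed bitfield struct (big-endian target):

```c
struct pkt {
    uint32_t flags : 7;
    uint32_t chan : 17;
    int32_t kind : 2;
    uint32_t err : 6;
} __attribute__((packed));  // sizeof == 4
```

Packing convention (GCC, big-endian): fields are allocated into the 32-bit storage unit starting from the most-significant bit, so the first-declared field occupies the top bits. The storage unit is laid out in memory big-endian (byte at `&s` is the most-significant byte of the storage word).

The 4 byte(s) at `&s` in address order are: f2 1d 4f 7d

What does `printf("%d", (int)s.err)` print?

[0]=0xf2 [1]=0x1d [2]=0x4f [3]=0x7d (big-endian) → word 0xf21d4f7d
flags:7 @ bit 25 → (0xf21d4f7d>>25)&0x7f = 0x79
chan:17 @ bit 8 → (0xf21d4f7d>>8)&0x1ffff = 0x1d4f
kind:2 @ bit 6 → (0xf21d4f7d>>6)&0x3 = 0x1
err:6 @ bit 0 → (0xf21d4f7d>>0)&0x3f = 0x3d  ←

61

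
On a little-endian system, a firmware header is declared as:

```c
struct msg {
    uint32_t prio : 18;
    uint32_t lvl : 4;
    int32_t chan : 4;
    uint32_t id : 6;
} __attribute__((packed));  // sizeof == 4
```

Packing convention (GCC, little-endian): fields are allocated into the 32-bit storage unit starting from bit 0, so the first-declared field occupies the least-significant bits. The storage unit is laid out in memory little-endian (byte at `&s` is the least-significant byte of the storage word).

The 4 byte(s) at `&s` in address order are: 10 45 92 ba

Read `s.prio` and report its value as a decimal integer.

148752

[0]=0x10 [1]=0x45 [2]=0x92 [3]=0xba (little-endian) → word 0xba924510
prio:18 @ bit 0 → (0xba924510>>0)&0x3ffff = 0x24510  ←
lvl:4 @ bit 18 → (0xba924510>>18)&0xf = 0x4
chan:4 @ bit 22 → (0xba924510>>22)&0xf = 0xa
id:6 @ bit 26 → (0xba924510>>26)&0x3f = 0x2e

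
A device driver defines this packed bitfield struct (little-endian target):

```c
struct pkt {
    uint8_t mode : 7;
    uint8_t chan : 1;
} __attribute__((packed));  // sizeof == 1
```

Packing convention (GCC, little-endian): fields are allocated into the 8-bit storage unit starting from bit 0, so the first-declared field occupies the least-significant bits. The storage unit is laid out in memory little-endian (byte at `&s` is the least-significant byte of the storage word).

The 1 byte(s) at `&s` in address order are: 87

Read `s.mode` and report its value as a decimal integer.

7

[0]=0x87 (little-endian) → word 0x87
mode [0+:7] = (word>>0) & 0x7f = 7  ←
chan [7+:1] = (word>>7) & 0x1 = 1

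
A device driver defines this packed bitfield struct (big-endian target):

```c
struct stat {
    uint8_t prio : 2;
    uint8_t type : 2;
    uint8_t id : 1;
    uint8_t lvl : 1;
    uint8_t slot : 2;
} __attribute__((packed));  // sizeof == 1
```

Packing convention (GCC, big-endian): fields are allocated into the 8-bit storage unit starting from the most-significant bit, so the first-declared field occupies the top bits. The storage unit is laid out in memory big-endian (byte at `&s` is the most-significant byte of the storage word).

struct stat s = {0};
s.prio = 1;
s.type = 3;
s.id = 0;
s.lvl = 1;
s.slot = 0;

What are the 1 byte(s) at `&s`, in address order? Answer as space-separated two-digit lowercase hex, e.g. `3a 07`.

74

prio:2 = 1 → 0x1 << 6 → word 0x40
type:2 = 3 → 0x3 << 4 → word 0x70
id:1 = 0 → 0x0 << 3 → word 0x70
lvl:1 = 1 → 0x1 << 2 → word 0x74
slot:2 = 0 → 0x0 << 0 → word 0x74
word = 0x74 → big-endian bytes:
  [0]=0x74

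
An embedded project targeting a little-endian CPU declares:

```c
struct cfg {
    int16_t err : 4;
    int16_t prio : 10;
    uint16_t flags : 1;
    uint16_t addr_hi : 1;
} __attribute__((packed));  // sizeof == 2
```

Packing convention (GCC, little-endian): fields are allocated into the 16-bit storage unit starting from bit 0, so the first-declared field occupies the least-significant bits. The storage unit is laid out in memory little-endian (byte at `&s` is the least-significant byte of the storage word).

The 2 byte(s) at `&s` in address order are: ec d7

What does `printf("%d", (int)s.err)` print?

[0]=0xec [1]=0xd7 (little-endian) → word 0xd7ec
err [0+:4] = (word>>0) & 0xf = 12  ←
prio [4+:10] = (word>>4) & 0x3ff = 382
flags [14+:1] = (word>>14) & 0x1 = 1
addr_hi [15+:1] = (word>>15) & 0x1 = 1
err signed 4b, MSB=1: 12 - 16 = -4

-4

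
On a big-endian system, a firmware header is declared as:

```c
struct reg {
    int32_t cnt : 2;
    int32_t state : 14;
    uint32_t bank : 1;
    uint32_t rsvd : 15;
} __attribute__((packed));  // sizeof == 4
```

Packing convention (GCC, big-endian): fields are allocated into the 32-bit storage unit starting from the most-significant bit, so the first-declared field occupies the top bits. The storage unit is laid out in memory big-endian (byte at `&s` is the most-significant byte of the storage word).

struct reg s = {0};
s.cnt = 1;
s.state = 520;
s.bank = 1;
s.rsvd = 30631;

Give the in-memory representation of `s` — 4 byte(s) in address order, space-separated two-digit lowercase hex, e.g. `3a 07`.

42 08 f7 a7

[30+:2] cnt=1 & 0x3 = 0x1; word=0x40000000
[16+:14] state=520 & 0x3fff = 0x208; word=0x42080000
[15+:1] bank=1 & 0x1 = 0x1; word=0x42088000
[0+:15] rsvd=30631 & 0x7fff = 0x77a7; word=0x4208f7a7
word = 0x4208f7a7 → big-endian bytes:
  [0]=0x42  [1]=0x08  [2]=0xf7  [3]=0xa7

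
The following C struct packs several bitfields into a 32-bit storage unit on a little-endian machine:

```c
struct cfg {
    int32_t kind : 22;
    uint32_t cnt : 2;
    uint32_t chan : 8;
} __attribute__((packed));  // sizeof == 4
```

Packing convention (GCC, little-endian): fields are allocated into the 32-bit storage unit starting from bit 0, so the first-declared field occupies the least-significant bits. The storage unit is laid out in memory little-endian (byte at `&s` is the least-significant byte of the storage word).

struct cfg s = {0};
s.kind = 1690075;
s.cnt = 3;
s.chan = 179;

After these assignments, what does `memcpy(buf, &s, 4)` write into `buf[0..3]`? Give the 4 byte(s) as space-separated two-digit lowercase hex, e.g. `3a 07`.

db c9 d9 b3

kind:22 = 1690075 → 0x19c9db << 0 → word 0x0019c9db
cnt:2 = 3 → 0x3 << 22 → word 0x00d9c9db
chan:8 = 179 → 0xb3 << 24 → word 0xb3d9c9db
word = 0xb3d9c9db → little-endian bytes:
  [0]=0xdb  [1]=0xc9  [2]=0xd9  [3]=0xb3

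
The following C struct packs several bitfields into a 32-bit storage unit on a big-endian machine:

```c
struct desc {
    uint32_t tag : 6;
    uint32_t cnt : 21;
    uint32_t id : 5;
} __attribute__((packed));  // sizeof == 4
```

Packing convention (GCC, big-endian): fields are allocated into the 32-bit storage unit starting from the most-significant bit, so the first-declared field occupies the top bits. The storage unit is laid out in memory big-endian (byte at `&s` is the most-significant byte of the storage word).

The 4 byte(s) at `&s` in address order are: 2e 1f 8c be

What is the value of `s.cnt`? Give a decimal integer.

1113189

[0]=0x2e [1]=0x1f [2]=0x8c [3]=0xbe (big-endian) → word 0x2e1f8cbe
tag:6 @ bit 26 → (0x2e1f8cbe>>26)&0x3f = 0xb
cnt:21 @ bit 5 → (0x2e1f8cbe>>5)&0x1fffff = 0x10fc65  ←
id:5 @ bit 0 → (0x2e1f8cbe>>0)&0x1f = 0x1e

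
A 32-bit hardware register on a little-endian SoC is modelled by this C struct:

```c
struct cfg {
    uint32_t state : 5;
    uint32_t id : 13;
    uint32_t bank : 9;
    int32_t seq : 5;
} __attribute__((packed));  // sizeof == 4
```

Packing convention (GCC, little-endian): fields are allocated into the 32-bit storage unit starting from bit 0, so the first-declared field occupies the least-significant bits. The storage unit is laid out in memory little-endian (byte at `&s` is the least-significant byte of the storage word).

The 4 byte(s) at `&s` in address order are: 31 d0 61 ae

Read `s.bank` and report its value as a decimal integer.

408

[0]=0x31 [1]=0xd0 [2]=0x61 [3]=0xae (little-endian) → word 0xae61d031
state:5 @ bit 0 → (0xae61d031>>0)&0x1f = 0x11
id:13 @ bit 5 → (0xae61d031>>5)&0x1fff = 0xe81
bank:9 @ bit 18 → (0xae61d031>>18)&0x1ff = 0x198  ←
seq:5 @ bit 27 → (0xae61d031>>27)&0x1f = 0x15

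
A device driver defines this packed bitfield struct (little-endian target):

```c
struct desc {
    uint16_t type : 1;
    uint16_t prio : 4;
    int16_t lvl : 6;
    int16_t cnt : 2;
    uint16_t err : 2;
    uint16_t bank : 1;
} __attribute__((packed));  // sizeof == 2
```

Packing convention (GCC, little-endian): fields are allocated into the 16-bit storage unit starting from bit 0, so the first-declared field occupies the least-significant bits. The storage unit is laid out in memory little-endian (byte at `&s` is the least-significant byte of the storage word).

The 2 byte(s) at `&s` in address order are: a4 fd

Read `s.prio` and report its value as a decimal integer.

[0]=0xa4 [1]=0xfd (little-endian) → word 0xfda4
type:1 @ bit 0 → (0xfda4>>0)&0x1 = 0x0
prio:4 @ bit 1 → (0xfda4>>1)&0xf = 0x2  ←
lvl:6 @ bit 5 → (0xfda4>>5)&0x3f = 0x2d
cnt:2 @ bit 11 → (0xfda4>>11)&0x3 = 0x3
err:2 @ bit 13 → (0xfda4>>13)&0x3 = 0x3
bank:1 @ bit 15 → (0xfda4>>15)&0x1 = 0x1

2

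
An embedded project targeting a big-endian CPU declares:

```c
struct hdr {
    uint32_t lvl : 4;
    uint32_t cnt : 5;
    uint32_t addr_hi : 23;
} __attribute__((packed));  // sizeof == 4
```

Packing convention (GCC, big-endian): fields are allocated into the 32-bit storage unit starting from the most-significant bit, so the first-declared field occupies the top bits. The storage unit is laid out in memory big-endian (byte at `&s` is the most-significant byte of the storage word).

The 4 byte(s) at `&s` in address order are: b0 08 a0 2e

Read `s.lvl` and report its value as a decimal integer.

[0]=0xb0 [1]=0x08 [2]=0xa0 [3]=0x2e (big-endian) → word 0xb008a02e
lvl:4 @ bit 28 → (0xb008a02e>>28)&0xf = 0xb  ←
cnt:5 @ bit 23 → (0xb008a02e>>23)&0x1f = 0x0
addr_hi:23 @ bit 0 → (0xb008a02e>>0)&0x7fffff = 0x8a02e

11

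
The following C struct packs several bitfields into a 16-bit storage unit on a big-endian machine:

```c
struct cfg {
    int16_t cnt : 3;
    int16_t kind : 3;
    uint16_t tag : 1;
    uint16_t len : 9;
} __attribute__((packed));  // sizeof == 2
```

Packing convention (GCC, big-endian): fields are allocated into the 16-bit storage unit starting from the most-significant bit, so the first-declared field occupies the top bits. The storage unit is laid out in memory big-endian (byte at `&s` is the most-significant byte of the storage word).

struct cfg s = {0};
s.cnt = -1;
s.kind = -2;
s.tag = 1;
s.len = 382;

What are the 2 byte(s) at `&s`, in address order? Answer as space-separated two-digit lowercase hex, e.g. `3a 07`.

[13+:3] cnt=-1 & 0x7 = 0x7; word=0xe000
[10+:3] kind=-2 & 0x7 = 0x6; word=0xf800
[9+:1] tag=1 & 0x1 = 0x1; word=0xfa00
[0+:9] len=382 & 0x1ff = 0x17e; word=0xfb7e
word = 0xfb7e → big-endian bytes:
  [0]=0xfb  [1]=0x7e

fb 7e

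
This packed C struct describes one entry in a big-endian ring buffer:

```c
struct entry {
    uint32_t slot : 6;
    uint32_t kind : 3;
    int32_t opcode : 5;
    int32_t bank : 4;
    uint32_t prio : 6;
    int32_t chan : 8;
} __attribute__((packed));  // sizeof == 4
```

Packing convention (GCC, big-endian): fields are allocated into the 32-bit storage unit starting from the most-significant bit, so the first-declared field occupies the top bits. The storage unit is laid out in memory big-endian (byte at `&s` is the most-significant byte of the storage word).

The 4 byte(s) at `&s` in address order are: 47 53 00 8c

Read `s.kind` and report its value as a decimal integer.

6

[0]=0x47 [1]=0x53 [2]=0x00 [3]=0x8c (big-endian) → word 0x4753008c
slot:6 @ bit 26 → (0x4753008c>>26)&0x3f = 0x11
kind:3 @ bit 23 → (0x4753008c>>23)&0x7 = 0x6  ←
opcode:5 @ bit 18 → (0x4753008c>>18)&0x1f = 0x14
bank:4 @ bit 14 → (0x4753008c>>14)&0xf = 0xc
prio:6 @ bit 8 → (0x4753008c>>8)&0x3f = 0x0
chan:8 @ bit 0 → (0x4753008c>>0)&0xff = 0x8c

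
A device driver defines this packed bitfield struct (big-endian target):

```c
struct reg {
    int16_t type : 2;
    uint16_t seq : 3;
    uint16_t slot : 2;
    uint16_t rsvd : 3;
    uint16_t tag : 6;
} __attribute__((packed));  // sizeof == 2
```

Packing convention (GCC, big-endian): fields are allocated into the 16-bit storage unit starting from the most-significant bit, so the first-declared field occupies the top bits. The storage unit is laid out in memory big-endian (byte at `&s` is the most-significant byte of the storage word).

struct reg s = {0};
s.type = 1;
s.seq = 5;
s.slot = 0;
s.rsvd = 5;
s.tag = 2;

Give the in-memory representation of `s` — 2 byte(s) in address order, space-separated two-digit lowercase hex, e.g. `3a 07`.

type (2b) val=1 bits=0x1 at bit 14: 0x4000
seq (3b) val=5 bits=0x5 at bit 11: 0x6800
slot (2b) val=0 bits=0x0 at bit 9: 0x6800
rsvd (3b) val=5 bits=0x5 at bit 6: 0x6940
tag (6b) val=2 bits=0x2 at bit 0: 0x6942
word = 0x6942 → big-endian bytes:
  [0]=0x69  [1]=0x42

69 42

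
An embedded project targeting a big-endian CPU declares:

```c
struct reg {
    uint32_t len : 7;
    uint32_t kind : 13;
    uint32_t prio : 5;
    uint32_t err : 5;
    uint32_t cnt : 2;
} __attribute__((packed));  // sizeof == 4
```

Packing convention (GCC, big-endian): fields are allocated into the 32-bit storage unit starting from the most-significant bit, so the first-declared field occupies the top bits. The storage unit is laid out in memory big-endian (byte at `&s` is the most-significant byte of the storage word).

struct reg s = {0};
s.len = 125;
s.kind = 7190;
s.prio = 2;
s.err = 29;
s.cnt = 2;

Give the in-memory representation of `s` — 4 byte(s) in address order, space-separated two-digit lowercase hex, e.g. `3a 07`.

fb c1 61 76

[25+:7] len=125 & 0x7f = 0x7d; word=0xfa000000
[12+:13] kind=7190 & 0x1fff = 0x1c16; word=0xfbc16000
[7+:5] prio=2 & 0x1f = 0x2; word=0xfbc16100
[2+:5] err=29 & 0x1f = 0x1d; word=0xfbc16174
[0+:2] cnt=2 & 0x3 = 0x2; word=0xfbc16176
word = 0xfbc16176 → big-endian bytes:
  [0]=0xfb  [1]=0xc1  [2]=0x61  [3]=0x76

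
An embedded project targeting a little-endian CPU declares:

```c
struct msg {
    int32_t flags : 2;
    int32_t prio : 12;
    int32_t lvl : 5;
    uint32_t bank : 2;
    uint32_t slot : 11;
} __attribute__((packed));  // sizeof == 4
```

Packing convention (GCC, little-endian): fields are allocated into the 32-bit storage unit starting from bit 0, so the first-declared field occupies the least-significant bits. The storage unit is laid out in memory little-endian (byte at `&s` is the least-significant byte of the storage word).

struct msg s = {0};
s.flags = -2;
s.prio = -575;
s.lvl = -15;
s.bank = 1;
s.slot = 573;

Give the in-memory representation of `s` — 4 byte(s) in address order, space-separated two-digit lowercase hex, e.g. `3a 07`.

flags:2 = -2 → 0x2 << 0 → word 0x00000002
prio:12 = -575 → 0xdc1 << 2 → word 0x00003706
lvl:5 = -15 → 0x11 << 14 → word 0x00047706
bank:2 = 1 → 0x1 << 19 → word 0x000c7706
slot:11 = 573 → 0x23d << 21 → word 0x47ac7706
word = 0x47ac7706 → little-endian bytes:
  [0]=0x06  [1]=0x77  [2]=0xac  [3]=0x47

06 77 ac 47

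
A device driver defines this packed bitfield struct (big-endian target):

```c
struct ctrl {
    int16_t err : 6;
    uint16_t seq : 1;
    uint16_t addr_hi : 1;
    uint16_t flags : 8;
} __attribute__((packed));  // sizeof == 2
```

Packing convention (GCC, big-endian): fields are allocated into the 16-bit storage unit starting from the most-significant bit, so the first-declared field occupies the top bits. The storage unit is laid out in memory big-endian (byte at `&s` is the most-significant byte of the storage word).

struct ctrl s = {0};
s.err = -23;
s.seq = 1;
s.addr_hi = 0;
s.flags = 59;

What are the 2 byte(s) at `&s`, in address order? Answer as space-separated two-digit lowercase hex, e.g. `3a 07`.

a6 3b

err:6 = -23 → 0x29 << 10 → word 0xa400
seq:1 = 1 → 0x1 << 9 → word 0xa600
addr_hi:1 = 0 → 0x0 << 8 → word 0xa600
flags:8 = 59 → 0x3b << 0 → word 0xa63b
word = 0xa63b → big-endian bytes:
  [0]=0xa6  [1]=0x3b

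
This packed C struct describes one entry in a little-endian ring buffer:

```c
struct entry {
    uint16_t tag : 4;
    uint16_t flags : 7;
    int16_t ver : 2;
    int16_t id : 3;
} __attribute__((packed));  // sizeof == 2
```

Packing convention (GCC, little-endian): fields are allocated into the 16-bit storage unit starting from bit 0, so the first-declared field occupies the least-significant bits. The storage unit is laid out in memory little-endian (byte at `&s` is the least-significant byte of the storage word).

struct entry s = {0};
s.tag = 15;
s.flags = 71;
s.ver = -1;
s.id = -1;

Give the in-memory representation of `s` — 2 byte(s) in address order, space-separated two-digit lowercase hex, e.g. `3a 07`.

7f fc

tag:4 = 15 → 0xf << 0 → word 0x000f
flags:7 = 71 → 0x47 << 4 → word 0x047f
ver:2 = -1 → 0x3 << 11 → word 0x1c7f
id:3 = -1 → 0x7 << 13 → word 0xfc7f
word = 0xfc7f → little-endian bytes:
  [0]=0x7f  [1]=0xfc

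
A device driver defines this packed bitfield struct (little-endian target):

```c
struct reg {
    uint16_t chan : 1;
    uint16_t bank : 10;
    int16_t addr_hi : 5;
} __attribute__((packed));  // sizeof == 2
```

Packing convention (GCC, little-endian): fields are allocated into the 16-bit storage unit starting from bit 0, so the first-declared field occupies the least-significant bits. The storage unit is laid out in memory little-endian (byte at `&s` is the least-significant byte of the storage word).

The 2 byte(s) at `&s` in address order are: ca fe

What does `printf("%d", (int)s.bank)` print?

[0]=0xca [1]=0xfe (little-endian) → word 0xfeca
chan:1 @ bit 0 → (0xfeca>>0)&0x1 = 0x0
bank:10 @ bit 1 → (0xfeca>>1)&0x3ff = 0x365  ←
addr_hi:5 @ bit 11 → (0xfeca>>11)&0x1f = 0x1f

869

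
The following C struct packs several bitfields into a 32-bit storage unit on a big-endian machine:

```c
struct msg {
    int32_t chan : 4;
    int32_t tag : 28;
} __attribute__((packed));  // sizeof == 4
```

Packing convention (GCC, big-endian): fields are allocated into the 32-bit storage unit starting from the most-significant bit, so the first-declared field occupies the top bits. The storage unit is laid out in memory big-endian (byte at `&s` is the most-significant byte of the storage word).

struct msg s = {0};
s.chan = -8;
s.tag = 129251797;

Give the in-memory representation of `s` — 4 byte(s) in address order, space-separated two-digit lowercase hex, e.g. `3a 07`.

chan:4 = -8 → 0x8 << 28 → word 0x80000000
tag:28 = 129251797 → 0x7b439d5 << 0 → word 0x87b439d5
word = 0x87b439d5 → big-endian bytes:
  [0]=0x87  [1]=0xb4  [2]=0x39  [3]=0xd5

87 b4 39 d5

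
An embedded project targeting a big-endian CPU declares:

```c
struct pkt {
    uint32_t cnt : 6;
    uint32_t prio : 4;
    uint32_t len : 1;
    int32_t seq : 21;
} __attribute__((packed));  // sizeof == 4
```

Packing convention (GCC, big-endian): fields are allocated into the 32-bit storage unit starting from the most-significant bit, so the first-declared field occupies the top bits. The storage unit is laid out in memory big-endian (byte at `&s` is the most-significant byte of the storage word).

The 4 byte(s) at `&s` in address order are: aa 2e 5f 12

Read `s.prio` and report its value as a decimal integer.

[0]=0xaa [1]=0x2e [2]=0x5f [3]=0x12 (big-endian) → word 0xaa2e5f12
cnt [26+:6] = (word>>26) & 0x3f = 42
prio [22+:4] = (word>>22) & 0xf = 8  ←
len [21+:1] = (word>>21) & 0x1 = 1
seq [0+:21] = (word>>0) & 0x1fffff = 941842

8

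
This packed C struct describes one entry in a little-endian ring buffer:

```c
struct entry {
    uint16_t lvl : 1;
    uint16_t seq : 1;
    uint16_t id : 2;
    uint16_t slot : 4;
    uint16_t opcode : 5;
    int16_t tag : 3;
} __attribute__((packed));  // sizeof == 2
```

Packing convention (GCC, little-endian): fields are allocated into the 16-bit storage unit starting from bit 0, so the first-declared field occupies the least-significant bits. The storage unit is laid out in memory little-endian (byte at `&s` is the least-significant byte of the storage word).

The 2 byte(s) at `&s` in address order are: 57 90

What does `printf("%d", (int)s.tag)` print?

[0]=0x57 [1]=0x90 (little-endian) → word 0x9057
lvl [0+:1] = (word>>0) & 0x1 = 1
seq [1+:1] = (word>>1) & 0x1 = 1
id [2+:2] = (word>>2) & 0x3 = 1
slot [4+:4] = (word>>4) & 0xf = 5
opcode [8+:5] = (word>>8) & 0x1f = 16
tag [13+:3] = (word>>13) & 0x7 = 4  ←
tag signed 3b, MSB=1: 4 - 8 = -4

-4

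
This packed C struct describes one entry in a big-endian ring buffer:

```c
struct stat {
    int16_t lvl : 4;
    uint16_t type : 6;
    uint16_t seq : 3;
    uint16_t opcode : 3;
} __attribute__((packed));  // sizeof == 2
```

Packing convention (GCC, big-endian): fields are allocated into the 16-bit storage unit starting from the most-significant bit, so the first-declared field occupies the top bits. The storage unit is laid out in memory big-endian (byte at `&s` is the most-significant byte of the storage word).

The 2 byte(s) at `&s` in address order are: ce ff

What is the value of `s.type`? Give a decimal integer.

59

[0]=0xce [1]=0xff (big-endian) → word 0xceff
lvl [12+:4] = (word>>12) & 0xf = 12
type [6+:6] = (word>>6) & 0x3f = 59  ←
seq [3+:3] = (word>>3) & 0x7 = 7
opcode [0+:3] = (word>>0) & 0x7 = 7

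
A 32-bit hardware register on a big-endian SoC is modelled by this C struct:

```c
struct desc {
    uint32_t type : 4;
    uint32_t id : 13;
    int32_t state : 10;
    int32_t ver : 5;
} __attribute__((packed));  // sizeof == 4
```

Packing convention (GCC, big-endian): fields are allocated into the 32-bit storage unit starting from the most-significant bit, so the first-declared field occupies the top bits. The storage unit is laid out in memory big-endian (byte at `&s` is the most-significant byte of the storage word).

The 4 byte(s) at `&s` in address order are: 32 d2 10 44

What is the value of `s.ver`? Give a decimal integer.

[0]=0x32 [1]=0xd2 [2]=0x10 [3]=0x44 (big-endian) → word 0x32d21044
type:4 @ bit 28 → (0x32d21044>>28)&0xf = 0x3
id:13 @ bit 15 → (0x32d21044>>15)&0x1fff = 0x5a4
state:10 @ bit 5 → (0x32d21044>>5)&0x3ff = 0x82
ver:5 @ bit 0 → (0x32d21044>>0)&0x1f = 0x4  ←
ver signed 5b, MSB=0: value = 4

4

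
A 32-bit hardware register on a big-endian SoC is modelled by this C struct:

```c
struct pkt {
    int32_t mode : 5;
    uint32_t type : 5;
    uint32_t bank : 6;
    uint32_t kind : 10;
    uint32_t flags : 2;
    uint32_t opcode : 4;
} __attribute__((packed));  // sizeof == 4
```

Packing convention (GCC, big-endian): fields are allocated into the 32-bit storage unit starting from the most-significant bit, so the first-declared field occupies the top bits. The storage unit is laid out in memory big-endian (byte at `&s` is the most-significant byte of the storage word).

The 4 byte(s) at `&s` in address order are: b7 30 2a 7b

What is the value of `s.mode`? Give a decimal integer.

-10

[0]=0xb7 [1]=0x30 [2]=0x2a [3]=0x7b (big-endian) → word 0xb7302a7b
mode [27+:5] = (word>>27) & 0x1f = 22  ←
type [22+:5] = (word>>22) & 0x1f = 28
bank [16+:6] = (word>>16) & 0x3f = 48
kind [6+:10] = (word>>6) & 0x3ff = 169
flags [4+:2] = (word>>4) & 0x3 = 3
opcode [0+:4] = (word>>0) & 0xf = 11
mode signed 5b, MSB=1: 22 - 32 = -10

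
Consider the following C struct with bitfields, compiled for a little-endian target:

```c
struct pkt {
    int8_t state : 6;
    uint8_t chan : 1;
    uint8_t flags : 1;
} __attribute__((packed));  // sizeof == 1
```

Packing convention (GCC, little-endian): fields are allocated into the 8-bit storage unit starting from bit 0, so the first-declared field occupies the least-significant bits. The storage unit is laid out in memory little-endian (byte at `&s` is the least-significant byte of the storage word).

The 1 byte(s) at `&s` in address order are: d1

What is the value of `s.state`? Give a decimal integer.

17

[0]=0xd1 (little-endian) → word 0xd1
state:6 @ bit 0 → (0xd1>>0)&0x3f = 0x11  ←
chan:1 @ bit 6 → (0xd1>>6)&0x1 = 0x1
flags:1 @ bit 7 → (0xd1>>7)&0x1 = 0x1
state signed 6b, MSB=0: value = 17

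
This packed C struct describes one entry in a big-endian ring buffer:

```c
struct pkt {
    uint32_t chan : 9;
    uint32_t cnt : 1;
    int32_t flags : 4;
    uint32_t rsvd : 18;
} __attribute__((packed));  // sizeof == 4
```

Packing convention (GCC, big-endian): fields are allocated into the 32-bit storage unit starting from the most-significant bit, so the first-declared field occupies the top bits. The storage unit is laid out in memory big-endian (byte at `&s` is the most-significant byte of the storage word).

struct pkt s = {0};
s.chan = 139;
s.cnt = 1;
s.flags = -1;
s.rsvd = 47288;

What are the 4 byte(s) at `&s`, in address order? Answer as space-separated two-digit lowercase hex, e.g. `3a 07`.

45 fc b8 b8

[23+:9] chan=139 & 0x1ff = 0x8b; word=0x45800000
[22+:1] cnt=1 & 0x1 = 0x1; word=0x45c00000
[18+:4] flags=-1 & 0xf = 0xf; word=0x45fc0000
[0+:18] rsvd=47288 & 0x3ffff = 0xb8b8; word=0x45fcb8b8
word = 0x45fcb8b8 → big-endian bytes:
  [0]=0x45  [1]=0xfc  [2]=0xb8  [3]=0xb8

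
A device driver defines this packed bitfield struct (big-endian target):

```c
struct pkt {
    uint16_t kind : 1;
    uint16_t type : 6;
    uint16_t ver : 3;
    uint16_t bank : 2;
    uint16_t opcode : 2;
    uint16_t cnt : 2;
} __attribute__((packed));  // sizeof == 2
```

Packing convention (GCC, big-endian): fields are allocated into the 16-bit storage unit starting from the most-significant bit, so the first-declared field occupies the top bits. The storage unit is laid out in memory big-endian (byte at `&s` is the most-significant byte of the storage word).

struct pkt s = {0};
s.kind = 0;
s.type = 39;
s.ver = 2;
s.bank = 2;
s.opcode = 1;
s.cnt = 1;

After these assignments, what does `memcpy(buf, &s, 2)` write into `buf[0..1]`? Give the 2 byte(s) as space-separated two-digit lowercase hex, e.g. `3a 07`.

kind (1b) val=0 bits=0x0 at bit 15: 0x0000
type (6b) val=39 bits=0x27 at bit 9: 0x4e00
ver (3b) val=2 bits=0x2 at bit 6: 0x4e80
bank (2b) val=2 bits=0x2 at bit 4: 0x4ea0
opcode (2b) val=1 bits=0x1 at bit 2: 0x4ea4
cnt (2b) val=1 bits=0x1 at bit 0: 0x4ea5
word = 0x4ea5 → big-endian bytes:
  [0]=0x4e  [1]=0xa5

4e a5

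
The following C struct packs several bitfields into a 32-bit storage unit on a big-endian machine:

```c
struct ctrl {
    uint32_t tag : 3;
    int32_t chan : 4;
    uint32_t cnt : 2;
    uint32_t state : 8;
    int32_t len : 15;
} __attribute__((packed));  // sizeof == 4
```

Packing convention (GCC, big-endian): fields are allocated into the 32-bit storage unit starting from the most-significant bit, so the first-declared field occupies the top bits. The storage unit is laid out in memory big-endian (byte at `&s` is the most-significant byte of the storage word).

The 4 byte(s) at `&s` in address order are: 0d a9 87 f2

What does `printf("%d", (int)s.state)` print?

83

[0]=0x0d [1]=0xa9 [2]=0x87 [3]=0xf2 (big-endian) → word 0x0da987f2
tag:3 @ bit 29 → (0x0da987f2>>29)&0x7 = 0x0
chan:4 @ bit 25 → (0x0da987f2>>25)&0xf = 0x6
cnt:2 @ bit 23 → (0x0da987f2>>23)&0x3 = 0x3
state:8 @ bit 15 → (0x0da987f2>>15)&0xff = 0x53  ←
len:15 @ bit 0 → (0x0da987f2>>0)&0x7fff = 0x7f2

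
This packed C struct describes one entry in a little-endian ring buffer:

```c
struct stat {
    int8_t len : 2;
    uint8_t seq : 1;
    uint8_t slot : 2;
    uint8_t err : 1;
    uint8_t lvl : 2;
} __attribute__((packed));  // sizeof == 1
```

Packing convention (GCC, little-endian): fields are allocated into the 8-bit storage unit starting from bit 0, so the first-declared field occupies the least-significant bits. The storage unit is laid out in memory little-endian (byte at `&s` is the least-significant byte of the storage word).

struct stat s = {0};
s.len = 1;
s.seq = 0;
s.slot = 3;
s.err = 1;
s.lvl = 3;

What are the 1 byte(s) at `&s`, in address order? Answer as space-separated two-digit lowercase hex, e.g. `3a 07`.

f9

len:2 = 1 → 0x1 << 0 → word 0x01
seq:1 = 0 → 0x0 << 2 → word 0x01
slot:2 = 3 → 0x3 << 3 → word 0x19
err:1 = 1 → 0x1 << 5 → word 0x39
lvl:2 = 3 → 0x3 << 6 → word 0xf9
word = 0xf9 → little-endian bytes:
  [0]=0xf9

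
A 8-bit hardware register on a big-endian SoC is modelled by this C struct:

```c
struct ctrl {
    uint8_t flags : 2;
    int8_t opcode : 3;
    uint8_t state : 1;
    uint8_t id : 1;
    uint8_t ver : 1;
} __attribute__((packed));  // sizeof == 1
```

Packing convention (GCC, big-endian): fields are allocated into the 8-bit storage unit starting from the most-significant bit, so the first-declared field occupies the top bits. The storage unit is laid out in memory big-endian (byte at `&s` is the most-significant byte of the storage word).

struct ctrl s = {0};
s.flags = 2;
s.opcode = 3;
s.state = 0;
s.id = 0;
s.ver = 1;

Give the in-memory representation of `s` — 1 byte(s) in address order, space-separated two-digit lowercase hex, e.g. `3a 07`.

99

flags (2b) val=2 bits=0x2 at bit 6: 0x80
opcode (3b) val=3 bits=0x3 at bit 3: 0x98
state (1b) val=0 bits=0x0 at bit 2: 0x98
id (1b) val=0 bits=0x0 at bit 1: 0x98
ver (1b) val=1 bits=0x1 at bit 0: 0x99
word = 0x99 → big-endian bytes:
  [0]=0x99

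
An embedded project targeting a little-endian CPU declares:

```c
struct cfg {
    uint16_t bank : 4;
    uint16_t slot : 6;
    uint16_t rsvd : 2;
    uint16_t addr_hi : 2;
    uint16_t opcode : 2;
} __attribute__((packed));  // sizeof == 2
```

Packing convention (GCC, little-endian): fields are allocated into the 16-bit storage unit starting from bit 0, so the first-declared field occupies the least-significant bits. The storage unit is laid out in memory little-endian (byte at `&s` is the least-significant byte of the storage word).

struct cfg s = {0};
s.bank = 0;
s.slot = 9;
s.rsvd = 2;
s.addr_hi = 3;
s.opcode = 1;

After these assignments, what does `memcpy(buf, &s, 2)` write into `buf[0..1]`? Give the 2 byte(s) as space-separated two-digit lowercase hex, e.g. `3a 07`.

bank (4b) val=0 bits=0x0 at bit 0: 0x0000
slot (6b) val=9 bits=0x9 at bit 4: 0x0090
rsvd (2b) val=2 bits=0x2 at bit 10: 0x0890
addr_hi (2b) val=3 bits=0x3 at bit 12: 0x3890
opcode (2b) val=1 bits=0x1 at bit 14: 0x7890
word = 0x7890 → little-endian bytes:
  [0]=0x90  [1]=0x78

90 78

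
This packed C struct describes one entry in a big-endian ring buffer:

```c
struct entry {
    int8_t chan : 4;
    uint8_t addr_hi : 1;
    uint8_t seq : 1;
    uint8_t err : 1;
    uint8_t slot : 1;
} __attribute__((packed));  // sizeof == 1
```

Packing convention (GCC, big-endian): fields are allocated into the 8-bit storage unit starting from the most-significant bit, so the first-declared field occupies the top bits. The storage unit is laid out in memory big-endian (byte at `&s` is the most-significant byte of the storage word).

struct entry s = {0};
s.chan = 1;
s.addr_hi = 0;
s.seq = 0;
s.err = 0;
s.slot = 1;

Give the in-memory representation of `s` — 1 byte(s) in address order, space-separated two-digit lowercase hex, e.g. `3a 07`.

chan:4 = 1 → 0x1 << 4 → word 0x10
addr_hi:1 = 0 → 0x0 << 3 → word 0x10
seq:1 = 0 → 0x0 << 2 → word 0x10
err:1 = 0 → 0x0 << 1 → word 0x10
slot:1 = 1 → 0x1 << 0 → word 0x11
word = 0x11 → big-endian bytes:
  [0]=0x11

11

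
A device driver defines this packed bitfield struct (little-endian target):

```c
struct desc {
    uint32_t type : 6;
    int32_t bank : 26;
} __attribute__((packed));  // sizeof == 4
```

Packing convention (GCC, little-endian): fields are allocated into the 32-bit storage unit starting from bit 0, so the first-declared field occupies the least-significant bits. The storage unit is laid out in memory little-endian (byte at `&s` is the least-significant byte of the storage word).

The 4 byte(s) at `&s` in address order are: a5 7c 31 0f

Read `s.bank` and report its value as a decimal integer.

3982834

[0]=0xa5 [1]=0x7c [2]=0x31 [3]=0x0f (little-endian) → word 0x0f317ca5
type:6 @ bit 0 → (0x0f317ca5>>0)&0x3f = 0x25
bank:26 @ bit 6 → (0x0f317ca5>>6)&0x3ffffff = 0x3cc5f2  ←
bank signed 26b, MSB=0: value = 3982834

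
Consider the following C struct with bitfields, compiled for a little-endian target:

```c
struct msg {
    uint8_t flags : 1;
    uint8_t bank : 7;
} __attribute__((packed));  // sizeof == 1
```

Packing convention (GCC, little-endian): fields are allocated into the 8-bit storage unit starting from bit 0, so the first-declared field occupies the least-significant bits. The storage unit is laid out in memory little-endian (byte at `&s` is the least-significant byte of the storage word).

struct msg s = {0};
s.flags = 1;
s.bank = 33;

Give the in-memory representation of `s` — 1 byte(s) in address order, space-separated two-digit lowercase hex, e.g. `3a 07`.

43

flags:1 = 1 → 0x1 << 0 → word 0x01
bank:7 = 33 → 0x21 << 1 → word 0x43
word = 0x43 → little-endian bytes:
  [0]=0x43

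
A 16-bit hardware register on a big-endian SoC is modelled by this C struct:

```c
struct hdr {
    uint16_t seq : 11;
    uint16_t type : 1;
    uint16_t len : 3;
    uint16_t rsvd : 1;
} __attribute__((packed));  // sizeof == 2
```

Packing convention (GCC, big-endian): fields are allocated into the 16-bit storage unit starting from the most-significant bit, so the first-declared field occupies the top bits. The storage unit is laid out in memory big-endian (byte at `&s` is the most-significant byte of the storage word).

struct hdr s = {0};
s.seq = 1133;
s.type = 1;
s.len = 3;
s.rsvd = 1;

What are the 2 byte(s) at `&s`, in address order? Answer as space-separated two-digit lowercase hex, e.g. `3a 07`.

seq (11b) val=1133 bits=0x46d at bit 5: 0x8da0
type (1b) val=1 bits=0x1 at bit 4: 0x8db0
len (3b) val=3 bits=0x3 at bit 1: 0x8db6
rsvd (1b) val=1 bits=0x1 at bit 0: 0x8db7
word = 0x8db7 → big-endian bytes:
  [0]=0x8d  [1]=0xb7

8d b7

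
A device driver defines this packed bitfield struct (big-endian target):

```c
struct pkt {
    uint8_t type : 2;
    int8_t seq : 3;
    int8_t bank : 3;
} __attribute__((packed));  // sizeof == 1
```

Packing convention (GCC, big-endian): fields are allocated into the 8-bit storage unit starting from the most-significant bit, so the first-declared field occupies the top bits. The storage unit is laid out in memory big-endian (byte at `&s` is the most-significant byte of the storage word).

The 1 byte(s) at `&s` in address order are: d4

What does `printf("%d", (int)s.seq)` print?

2

[0]=0xd4 (big-endian) → word 0xd4
type:2 @ bit 6 → (0xd4>>6)&0x3 = 0x3
seq:3 @ bit 3 → (0xd4>>3)&0x7 = 0x2  ←
bank:3 @ bit 0 → (0xd4>>0)&0x7 = 0x4
seq signed 3b, MSB=0: value = 2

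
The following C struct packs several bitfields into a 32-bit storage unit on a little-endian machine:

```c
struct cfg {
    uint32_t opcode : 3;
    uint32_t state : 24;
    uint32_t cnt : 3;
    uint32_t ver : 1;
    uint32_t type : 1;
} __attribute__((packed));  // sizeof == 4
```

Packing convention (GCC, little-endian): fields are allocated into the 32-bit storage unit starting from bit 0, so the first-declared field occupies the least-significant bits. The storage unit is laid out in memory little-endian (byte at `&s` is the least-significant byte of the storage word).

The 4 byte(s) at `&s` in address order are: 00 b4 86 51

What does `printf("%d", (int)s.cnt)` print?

[0]=0x00 [1]=0xb4 [2]=0x86 [3]=0x51 (little-endian) → word 0x5186b400
opcode:3 @ bit 0 → (0x5186b400>>0)&0x7 = 0x0
state:24 @ bit 3 → (0x5186b400>>3)&0xffffff = 0x30d680
cnt:3 @ bit 27 → (0x5186b400>>27)&0x7 = 0x2  ←
ver:1 @ bit 30 → (0x5186b400>>30)&0x1 = 0x1
type:1 @ bit 31 → (0x5186b400>>31)&0x1 = 0x0

2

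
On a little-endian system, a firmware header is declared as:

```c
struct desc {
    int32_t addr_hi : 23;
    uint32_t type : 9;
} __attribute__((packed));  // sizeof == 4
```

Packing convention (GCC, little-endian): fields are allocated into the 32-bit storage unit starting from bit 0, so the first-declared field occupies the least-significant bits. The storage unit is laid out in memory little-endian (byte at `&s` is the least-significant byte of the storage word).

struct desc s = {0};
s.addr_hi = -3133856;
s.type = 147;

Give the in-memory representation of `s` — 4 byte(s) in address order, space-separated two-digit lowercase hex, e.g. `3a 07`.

addr_hi:23 = -3133856 → 0x502e60 << 0 → word 0x00502e60
type:9 = 147 → 0x93 << 23 → word 0x49d02e60
word = 0x49d02e60 → little-endian bytes:
  [0]=0x60  [1]=0x2e  [2]=0xd0  [3]=0x49

60 2e d0 49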